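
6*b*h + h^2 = h*(6*b + h)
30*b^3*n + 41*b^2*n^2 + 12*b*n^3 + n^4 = n*(b + n)*(5*b + n)*(6*b + n)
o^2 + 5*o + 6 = (o + 2)*(o + 3)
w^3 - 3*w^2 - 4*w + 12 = (w - 3)*(w - 2)*(w + 2)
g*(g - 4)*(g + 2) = g^3 - 2*g^2 - 8*g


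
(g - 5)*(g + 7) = g^2 + 2*g - 35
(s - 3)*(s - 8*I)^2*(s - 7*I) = s^4 - 3*s^3 - 23*I*s^3 - 176*s^2 + 69*I*s^2 + 528*s + 448*I*s - 1344*I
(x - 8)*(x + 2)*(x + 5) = x^3 - x^2 - 46*x - 80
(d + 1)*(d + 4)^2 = d^3 + 9*d^2 + 24*d + 16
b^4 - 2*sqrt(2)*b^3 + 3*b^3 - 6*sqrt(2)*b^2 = b^2*(b + 3)*(b - 2*sqrt(2))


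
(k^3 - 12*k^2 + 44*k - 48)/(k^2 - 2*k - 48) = (-k^3 + 12*k^2 - 44*k + 48)/(-k^2 + 2*k + 48)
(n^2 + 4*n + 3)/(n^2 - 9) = (n + 1)/(n - 3)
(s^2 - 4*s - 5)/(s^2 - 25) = (s + 1)/(s + 5)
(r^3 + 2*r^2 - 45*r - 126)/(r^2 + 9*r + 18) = r - 7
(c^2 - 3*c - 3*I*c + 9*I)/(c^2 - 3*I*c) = (c - 3)/c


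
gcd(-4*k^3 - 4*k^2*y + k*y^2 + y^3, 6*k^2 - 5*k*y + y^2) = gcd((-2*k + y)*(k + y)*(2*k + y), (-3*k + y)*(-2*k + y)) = -2*k + y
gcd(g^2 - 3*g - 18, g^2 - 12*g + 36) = g - 6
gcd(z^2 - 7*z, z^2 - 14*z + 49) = z - 7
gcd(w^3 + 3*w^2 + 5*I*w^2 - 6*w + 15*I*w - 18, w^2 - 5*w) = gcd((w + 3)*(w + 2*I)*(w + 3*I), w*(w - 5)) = 1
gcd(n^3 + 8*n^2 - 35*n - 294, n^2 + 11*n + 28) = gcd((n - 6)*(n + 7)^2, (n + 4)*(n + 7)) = n + 7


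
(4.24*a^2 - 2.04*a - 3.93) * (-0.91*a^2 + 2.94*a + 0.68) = -3.8584*a^4 + 14.322*a^3 + 0.4619*a^2 - 12.9414*a - 2.6724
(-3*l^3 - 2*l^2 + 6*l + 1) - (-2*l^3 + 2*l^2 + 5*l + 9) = -l^3 - 4*l^2 + l - 8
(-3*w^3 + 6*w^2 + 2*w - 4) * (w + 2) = -3*w^4 + 14*w^2 - 8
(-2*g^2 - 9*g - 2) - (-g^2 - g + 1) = -g^2 - 8*g - 3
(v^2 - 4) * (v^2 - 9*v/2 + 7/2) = v^4 - 9*v^3/2 - v^2/2 + 18*v - 14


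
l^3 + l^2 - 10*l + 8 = (l - 2)*(l - 1)*(l + 4)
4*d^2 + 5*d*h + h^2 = (d + h)*(4*d + h)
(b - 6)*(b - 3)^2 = b^3 - 12*b^2 + 45*b - 54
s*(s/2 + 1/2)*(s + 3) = s^3/2 + 2*s^2 + 3*s/2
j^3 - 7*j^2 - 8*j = j*(j - 8)*(j + 1)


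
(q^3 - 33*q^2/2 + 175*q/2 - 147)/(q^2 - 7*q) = q - 19/2 + 21/q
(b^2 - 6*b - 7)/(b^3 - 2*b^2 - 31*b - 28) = 1/(b + 4)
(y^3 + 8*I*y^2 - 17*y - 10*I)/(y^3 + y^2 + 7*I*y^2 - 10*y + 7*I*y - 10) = (y + I)/(y + 1)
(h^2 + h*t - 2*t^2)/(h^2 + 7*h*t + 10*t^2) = (h - t)/(h + 5*t)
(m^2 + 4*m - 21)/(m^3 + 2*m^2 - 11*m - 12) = (m + 7)/(m^2 + 5*m + 4)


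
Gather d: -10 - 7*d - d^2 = -d^2 - 7*d - 10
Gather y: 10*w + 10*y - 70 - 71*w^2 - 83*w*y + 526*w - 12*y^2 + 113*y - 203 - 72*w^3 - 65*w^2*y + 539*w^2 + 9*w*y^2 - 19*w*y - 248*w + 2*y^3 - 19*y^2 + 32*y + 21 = -72*w^3 + 468*w^2 + 288*w + 2*y^3 + y^2*(9*w - 31) + y*(-65*w^2 - 102*w + 155) - 252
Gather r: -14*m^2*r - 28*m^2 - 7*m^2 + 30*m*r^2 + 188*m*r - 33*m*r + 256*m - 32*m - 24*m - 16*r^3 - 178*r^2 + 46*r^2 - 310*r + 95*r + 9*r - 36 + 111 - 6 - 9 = -35*m^2 + 200*m - 16*r^3 + r^2*(30*m - 132) + r*(-14*m^2 + 155*m - 206) + 60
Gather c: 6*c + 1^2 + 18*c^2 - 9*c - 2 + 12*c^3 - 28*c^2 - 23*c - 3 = 12*c^3 - 10*c^2 - 26*c - 4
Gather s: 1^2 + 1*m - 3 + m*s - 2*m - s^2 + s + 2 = -m - s^2 + s*(m + 1)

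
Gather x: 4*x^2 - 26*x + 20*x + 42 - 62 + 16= 4*x^2 - 6*x - 4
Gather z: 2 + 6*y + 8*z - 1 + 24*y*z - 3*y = 3*y + z*(24*y + 8) + 1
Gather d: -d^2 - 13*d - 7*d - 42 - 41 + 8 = -d^2 - 20*d - 75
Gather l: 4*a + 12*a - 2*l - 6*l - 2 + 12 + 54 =16*a - 8*l + 64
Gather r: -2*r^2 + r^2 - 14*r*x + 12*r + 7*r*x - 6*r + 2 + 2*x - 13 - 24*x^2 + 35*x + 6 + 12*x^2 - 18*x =-r^2 + r*(6 - 7*x) - 12*x^2 + 19*x - 5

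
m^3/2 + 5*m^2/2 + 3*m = m*(m/2 + 1)*(m + 3)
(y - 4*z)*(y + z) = y^2 - 3*y*z - 4*z^2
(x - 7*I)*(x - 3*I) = x^2 - 10*I*x - 21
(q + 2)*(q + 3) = q^2 + 5*q + 6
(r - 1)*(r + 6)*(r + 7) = r^3 + 12*r^2 + 29*r - 42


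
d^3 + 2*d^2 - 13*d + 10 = (d - 2)*(d - 1)*(d + 5)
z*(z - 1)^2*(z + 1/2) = z^4 - 3*z^3/2 + z/2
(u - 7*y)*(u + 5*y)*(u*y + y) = u^3*y - 2*u^2*y^2 + u^2*y - 35*u*y^3 - 2*u*y^2 - 35*y^3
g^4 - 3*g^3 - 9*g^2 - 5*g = g*(g - 5)*(g + 1)^2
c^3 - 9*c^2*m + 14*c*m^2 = c*(c - 7*m)*(c - 2*m)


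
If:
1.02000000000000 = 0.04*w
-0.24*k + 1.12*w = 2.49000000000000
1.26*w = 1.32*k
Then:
No Solution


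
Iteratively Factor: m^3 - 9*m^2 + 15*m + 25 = (m - 5)*(m^2 - 4*m - 5) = (m - 5)*(m + 1)*(m - 5)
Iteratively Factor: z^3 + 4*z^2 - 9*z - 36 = (z + 4)*(z^2 - 9) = (z - 3)*(z + 4)*(z + 3)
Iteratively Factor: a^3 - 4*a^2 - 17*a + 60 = (a - 3)*(a^2 - a - 20) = (a - 5)*(a - 3)*(a + 4)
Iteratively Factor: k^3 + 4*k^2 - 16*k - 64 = (k + 4)*(k^2 - 16) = (k - 4)*(k + 4)*(k + 4)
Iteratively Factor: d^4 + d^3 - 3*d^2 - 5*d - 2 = (d + 1)*(d^3 - 3*d - 2) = (d + 1)^2*(d^2 - d - 2) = (d + 1)^3*(d - 2)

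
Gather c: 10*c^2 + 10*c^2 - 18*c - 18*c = 20*c^2 - 36*c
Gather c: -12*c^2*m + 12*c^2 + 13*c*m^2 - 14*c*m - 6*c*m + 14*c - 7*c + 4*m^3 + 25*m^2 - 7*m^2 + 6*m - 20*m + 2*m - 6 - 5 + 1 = c^2*(12 - 12*m) + c*(13*m^2 - 20*m + 7) + 4*m^3 + 18*m^2 - 12*m - 10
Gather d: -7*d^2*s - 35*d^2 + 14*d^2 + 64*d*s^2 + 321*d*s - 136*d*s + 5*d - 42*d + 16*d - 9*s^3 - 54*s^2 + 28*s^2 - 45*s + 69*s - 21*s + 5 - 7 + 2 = d^2*(-7*s - 21) + d*(64*s^2 + 185*s - 21) - 9*s^3 - 26*s^2 + 3*s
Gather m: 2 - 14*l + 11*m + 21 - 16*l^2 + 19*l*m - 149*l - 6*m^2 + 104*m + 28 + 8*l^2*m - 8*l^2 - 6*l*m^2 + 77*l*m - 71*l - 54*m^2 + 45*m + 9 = -24*l^2 - 234*l + m^2*(-6*l - 60) + m*(8*l^2 + 96*l + 160) + 60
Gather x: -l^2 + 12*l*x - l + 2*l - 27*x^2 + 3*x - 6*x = -l^2 + l - 27*x^2 + x*(12*l - 3)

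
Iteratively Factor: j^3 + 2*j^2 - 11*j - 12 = (j + 1)*(j^2 + j - 12) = (j - 3)*(j + 1)*(j + 4)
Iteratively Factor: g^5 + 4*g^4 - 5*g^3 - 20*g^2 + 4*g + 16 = (g + 4)*(g^4 - 5*g^2 + 4) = (g + 2)*(g + 4)*(g^3 - 2*g^2 - g + 2) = (g - 1)*(g + 2)*(g + 4)*(g^2 - g - 2) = (g - 2)*(g - 1)*(g + 2)*(g + 4)*(g + 1)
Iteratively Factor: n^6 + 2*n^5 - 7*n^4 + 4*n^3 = (n)*(n^5 + 2*n^4 - 7*n^3 + 4*n^2) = n*(n + 4)*(n^4 - 2*n^3 + n^2) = n^2*(n + 4)*(n^3 - 2*n^2 + n) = n^3*(n + 4)*(n^2 - 2*n + 1) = n^3*(n - 1)*(n + 4)*(n - 1)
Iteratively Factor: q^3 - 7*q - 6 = (q - 3)*(q^2 + 3*q + 2) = (q - 3)*(q + 1)*(q + 2)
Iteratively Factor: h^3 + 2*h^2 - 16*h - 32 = (h + 4)*(h^2 - 2*h - 8) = (h + 2)*(h + 4)*(h - 4)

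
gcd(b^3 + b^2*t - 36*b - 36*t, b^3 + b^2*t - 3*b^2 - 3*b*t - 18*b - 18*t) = b^2 + b*t - 6*b - 6*t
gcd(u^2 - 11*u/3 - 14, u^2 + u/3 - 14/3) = u + 7/3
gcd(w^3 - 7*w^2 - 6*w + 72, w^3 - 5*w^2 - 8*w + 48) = w^2 - w - 12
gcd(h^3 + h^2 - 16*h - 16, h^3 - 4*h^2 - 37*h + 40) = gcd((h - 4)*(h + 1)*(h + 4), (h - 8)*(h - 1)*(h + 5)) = 1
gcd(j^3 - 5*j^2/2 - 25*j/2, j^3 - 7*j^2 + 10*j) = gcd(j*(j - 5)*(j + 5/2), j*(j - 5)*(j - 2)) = j^2 - 5*j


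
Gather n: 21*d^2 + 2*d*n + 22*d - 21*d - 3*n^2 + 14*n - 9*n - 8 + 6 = 21*d^2 + d - 3*n^2 + n*(2*d + 5) - 2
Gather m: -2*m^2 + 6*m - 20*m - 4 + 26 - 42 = -2*m^2 - 14*m - 20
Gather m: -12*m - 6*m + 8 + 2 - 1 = 9 - 18*m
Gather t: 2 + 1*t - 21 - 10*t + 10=-9*t - 9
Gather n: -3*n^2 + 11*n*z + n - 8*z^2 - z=-3*n^2 + n*(11*z + 1) - 8*z^2 - z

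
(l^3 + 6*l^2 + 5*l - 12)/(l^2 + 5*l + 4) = (l^2 + 2*l - 3)/(l + 1)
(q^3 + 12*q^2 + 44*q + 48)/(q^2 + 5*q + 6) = (q^2 + 10*q + 24)/(q + 3)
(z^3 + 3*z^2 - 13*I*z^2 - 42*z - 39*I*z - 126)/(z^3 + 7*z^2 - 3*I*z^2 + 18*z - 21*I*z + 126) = (z^2 + z*(3 - 7*I) - 21*I)/(z^2 + z*(7 + 3*I) + 21*I)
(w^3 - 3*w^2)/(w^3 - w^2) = (w - 3)/(w - 1)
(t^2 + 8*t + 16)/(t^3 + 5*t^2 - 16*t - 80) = (t + 4)/(t^2 + t - 20)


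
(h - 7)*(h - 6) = h^2 - 13*h + 42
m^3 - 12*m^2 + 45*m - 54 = (m - 6)*(m - 3)^2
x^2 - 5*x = x*(x - 5)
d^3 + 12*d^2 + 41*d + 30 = (d + 1)*(d + 5)*(d + 6)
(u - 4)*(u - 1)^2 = u^3 - 6*u^2 + 9*u - 4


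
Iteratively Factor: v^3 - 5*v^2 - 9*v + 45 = (v + 3)*(v^2 - 8*v + 15) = (v - 5)*(v + 3)*(v - 3)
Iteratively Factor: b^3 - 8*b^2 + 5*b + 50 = (b - 5)*(b^2 - 3*b - 10) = (b - 5)^2*(b + 2)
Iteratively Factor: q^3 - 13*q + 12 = (q - 3)*(q^2 + 3*q - 4) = (q - 3)*(q - 1)*(q + 4)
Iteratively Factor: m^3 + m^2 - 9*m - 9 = (m + 3)*(m^2 - 2*m - 3) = (m + 1)*(m + 3)*(m - 3)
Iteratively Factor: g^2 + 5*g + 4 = (g + 1)*(g + 4)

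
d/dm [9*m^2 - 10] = 18*m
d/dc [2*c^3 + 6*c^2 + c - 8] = 6*c^2 + 12*c + 1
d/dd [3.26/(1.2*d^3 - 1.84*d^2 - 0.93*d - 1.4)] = (-11.736*d^2 + 11.9968*d + 3.0318)/(-1.2*d^3 + 1.84*d^2 + 0.93*d + 1.4)^2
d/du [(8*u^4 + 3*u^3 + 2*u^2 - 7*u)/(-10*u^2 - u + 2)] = 2*(-80*u^5 - 27*u^4 + 29*u^3 - 27*u^2 + 4*u - 7)/(100*u^4 + 20*u^3 - 39*u^2 - 4*u + 4)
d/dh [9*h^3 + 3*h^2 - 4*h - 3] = 27*h^2 + 6*h - 4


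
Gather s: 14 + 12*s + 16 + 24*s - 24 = 36*s + 6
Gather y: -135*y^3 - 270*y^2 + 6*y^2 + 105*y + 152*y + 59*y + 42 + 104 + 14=-135*y^3 - 264*y^2 + 316*y + 160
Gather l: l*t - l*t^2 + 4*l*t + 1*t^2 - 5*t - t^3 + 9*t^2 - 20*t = l*(-t^2 + 5*t) - t^3 + 10*t^2 - 25*t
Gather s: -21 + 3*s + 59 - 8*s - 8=30 - 5*s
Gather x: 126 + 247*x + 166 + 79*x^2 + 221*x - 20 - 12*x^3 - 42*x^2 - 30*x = -12*x^3 + 37*x^2 + 438*x + 272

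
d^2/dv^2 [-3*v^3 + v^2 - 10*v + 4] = 2 - 18*v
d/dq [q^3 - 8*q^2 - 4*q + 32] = 3*q^2 - 16*q - 4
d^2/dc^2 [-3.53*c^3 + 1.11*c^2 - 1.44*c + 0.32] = 2.22 - 21.18*c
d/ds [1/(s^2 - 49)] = -2*s/(s^2 - 49)^2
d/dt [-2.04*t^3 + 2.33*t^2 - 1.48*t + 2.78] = -6.12*t^2 + 4.66*t - 1.48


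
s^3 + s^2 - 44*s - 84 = (s - 7)*(s + 2)*(s + 6)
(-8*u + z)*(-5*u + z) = 40*u^2 - 13*u*z + z^2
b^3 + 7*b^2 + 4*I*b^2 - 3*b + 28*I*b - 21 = (b + 7)*(b + I)*(b + 3*I)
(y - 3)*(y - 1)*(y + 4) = y^3 - 13*y + 12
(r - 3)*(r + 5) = r^2 + 2*r - 15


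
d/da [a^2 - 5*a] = 2*a - 5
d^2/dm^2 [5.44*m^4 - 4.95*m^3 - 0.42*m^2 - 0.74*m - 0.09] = 65.28*m^2 - 29.7*m - 0.84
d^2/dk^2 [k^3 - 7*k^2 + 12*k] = 6*k - 14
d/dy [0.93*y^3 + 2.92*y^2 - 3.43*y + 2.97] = 2.79*y^2 + 5.84*y - 3.43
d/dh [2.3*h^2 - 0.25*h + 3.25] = 4.6*h - 0.25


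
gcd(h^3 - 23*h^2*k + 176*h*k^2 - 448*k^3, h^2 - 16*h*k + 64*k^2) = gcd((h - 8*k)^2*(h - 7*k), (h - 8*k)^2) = h^2 - 16*h*k + 64*k^2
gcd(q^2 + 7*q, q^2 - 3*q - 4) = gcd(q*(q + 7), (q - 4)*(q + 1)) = 1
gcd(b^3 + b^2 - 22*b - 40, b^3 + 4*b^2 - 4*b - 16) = b^2 + 6*b + 8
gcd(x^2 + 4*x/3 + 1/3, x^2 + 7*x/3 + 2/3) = x + 1/3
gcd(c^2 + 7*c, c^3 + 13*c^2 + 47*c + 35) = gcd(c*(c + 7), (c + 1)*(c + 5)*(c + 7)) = c + 7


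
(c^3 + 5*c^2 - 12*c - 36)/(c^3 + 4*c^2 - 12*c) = (c^2 - c - 6)/(c*(c - 2))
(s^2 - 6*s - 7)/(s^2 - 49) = (s + 1)/(s + 7)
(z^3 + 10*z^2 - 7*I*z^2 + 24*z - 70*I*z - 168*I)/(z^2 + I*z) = (z^3 + z^2*(10 - 7*I) + 2*z*(12 - 35*I) - 168*I)/(z*(z + I))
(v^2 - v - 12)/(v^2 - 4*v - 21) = (v - 4)/(v - 7)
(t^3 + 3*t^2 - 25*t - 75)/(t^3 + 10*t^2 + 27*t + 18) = (t^2 - 25)/(t^2 + 7*t + 6)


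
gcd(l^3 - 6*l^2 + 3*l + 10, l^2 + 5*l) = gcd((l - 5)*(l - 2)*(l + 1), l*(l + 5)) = 1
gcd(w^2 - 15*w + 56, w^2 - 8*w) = w - 8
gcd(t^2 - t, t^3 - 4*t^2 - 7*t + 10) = t - 1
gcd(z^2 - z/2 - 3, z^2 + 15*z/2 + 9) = z + 3/2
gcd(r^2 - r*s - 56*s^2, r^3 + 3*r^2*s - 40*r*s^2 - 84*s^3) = r + 7*s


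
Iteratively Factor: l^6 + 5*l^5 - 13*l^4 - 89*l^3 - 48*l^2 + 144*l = (l - 1)*(l^5 + 6*l^4 - 7*l^3 - 96*l^2 - 144*l) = (l - 1)*(l + 3)*(l^4 + 3*l^3 - 16*l^2 - 48*l) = (l - 1)*(l + 3)^2*(l^3 - 16*l) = (l - 1)*(l + 3)^2*(l + 4)*(l^2 - 4*l) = (l - 4)*(l - 1)*(l + 3)^2*(l + 4)*(l)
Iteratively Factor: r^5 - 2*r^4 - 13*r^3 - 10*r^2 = (r)*(r^4 - 2*r^3 - 13*r^2 - 10*r) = r*(r - 5)*(r^3 + 3*r^2 + 2*r) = r*(r - 5)*(r + 1)*(r^2 + 2*r) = r*(r - 5)*(r + 1)*(r + 2)*(r)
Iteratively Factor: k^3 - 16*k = (k - 4)*(k^2 + 4*k) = k*(k - 4)*(k + 4)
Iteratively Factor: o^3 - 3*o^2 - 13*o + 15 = (o + 3)*(o^2 - 6*o + 5) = (o - 5)*(o + 3)*(o - 1)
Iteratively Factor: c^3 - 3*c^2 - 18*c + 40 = (c + 4)*(c^2 - 7*c + 10) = (c - 2)*(c + 4)*(c - 5)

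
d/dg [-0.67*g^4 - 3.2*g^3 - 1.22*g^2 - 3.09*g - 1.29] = -2.68*g^3 - 9.6*g^2 - 2.44*g - 3.09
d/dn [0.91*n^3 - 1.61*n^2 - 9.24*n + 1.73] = 2.73*n^2 - 3.22*n - 9.24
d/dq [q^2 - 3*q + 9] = 2*q - 3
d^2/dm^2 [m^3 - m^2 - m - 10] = 6*m - 2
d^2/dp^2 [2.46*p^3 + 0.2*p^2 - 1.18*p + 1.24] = 14.76*p + 0.4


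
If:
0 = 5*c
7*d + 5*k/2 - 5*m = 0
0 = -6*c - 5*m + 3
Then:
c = 0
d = 3/7 - 5*k/14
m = 3/5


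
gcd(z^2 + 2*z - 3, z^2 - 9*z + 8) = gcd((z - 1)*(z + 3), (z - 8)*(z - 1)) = z - 1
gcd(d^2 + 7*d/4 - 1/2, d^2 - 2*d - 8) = d + 2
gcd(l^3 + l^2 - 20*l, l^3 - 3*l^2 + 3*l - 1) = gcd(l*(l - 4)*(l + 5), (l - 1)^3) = 1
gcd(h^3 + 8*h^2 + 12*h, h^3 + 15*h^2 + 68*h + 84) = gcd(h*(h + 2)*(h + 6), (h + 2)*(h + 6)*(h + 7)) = h^2 + 8*h + 12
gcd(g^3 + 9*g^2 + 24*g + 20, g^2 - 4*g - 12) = g + 2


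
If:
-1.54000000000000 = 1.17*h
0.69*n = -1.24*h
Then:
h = -1.32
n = 2.37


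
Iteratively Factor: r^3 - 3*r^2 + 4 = (r + 1)*(r^2 - 4*r + 4) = (r - 2)*(r + 1)*(r - 2)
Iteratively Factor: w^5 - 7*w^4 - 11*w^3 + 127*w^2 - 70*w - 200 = (w + 1)*(w^4 - 8*w^3 - 3*w^2 + 130*w - 200) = (w - 5)*(w + 1)*(w^3 - 3*w^2 - 18*w + 40) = (w - 5)*(w + 1)*(w + 4)*(w^2 - 7*w + 10) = (w - 5)^2*(w + 1)*(w + 4)*(w - 2)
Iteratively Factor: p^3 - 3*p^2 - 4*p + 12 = (p + 2)*(p^2 - 5*p + 6) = (p - 2)*(p + 2)*(p - 3)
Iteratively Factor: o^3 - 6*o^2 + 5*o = (o)*(o^2 - 6*o + 5) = o*(o - 1)*(o - 5)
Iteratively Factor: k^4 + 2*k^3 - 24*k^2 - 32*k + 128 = (k - 2)*(k^3 + 4*k^2 - 16*k - 64) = (k - 2)*(k + 4)*(k^2 - 16) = (k - 4)*(k - 2)*(k + 4)*(k + 4)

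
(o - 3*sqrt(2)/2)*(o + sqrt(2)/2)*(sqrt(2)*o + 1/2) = sqrt(2)*o^3 - 3*o^2/2 - 2*sqrt(2)*o - 3/4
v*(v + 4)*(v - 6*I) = v^3 + 4*v^2 - 6*I*v^2 - 24*I*v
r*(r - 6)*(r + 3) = r^3 - 3*r^2 - 18*r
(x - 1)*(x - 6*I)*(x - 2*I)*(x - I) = x^4 - x^3 - 9*I*x^3 - 20*x^2 + 9*I*x^2 + 20*x + 12*I*x - 12*I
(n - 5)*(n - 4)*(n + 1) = n^3 - 8*n^2 + 11*n + 20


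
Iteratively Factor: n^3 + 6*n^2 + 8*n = (n)*(n^2 + 6*n + 8) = n*(n + 2)*(n + 4)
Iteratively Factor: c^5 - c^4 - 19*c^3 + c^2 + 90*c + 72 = (c - 3)*(c^4 + 2*c^3 - 13*c^2 - 38*c - 24) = (c - 3)*(c + 3)*(c^3 - c^2 - 10*c - 8) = (c - 3)*(c + 1)*(c + 3)*(c^2 - 2*c - 8) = (c - 3)*(c + 1)*(c + 2)*(c + 3)*(c - 4)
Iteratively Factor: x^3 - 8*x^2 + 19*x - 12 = (x - 4)*(x^2 - 4*x + 3) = (x - 4)*(x - 3)*(x - 1)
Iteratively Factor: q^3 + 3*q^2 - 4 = (q + 2)*(q^2 + q - 2) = (q + 2)^2*(q - 1)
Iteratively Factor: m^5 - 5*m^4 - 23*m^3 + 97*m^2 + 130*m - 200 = (m - 1)*(m^4 - 4*m^3 - 27*m^2 + 70*m + 200) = (m - 1)*(m + 2)*(m^3 - 6*m^2 - 15*m + 100) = (m - 5)*(m - 1)*(m + 2)*(m^2 - m - 20) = (m - 5)*(m - 1)*(m + 2)*(m + 4)*(m - 5)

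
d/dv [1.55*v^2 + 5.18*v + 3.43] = 3.1*v + 5.18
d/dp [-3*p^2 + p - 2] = 1 - 6*p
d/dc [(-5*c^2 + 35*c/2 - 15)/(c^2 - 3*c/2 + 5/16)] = 40*(-64*c^2 + 172*c - 109)/(256*c^4 - 768*c^3 + 736*c^2 - 240*c + 25)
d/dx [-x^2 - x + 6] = -2*x - 1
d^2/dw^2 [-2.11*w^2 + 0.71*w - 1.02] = -4.22000000000000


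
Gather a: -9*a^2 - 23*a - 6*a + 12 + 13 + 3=-9*a^2 - 29*a + 28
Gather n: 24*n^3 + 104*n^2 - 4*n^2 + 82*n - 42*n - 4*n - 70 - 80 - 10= 24*n^3 + 100*n^2 + 36*n - 160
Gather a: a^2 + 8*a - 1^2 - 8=a^2 + 8*a - 9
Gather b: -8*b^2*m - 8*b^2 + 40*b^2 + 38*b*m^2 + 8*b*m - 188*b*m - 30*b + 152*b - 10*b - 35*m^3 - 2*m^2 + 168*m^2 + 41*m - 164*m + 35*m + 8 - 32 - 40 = b^2*(32 - 8*m) + b*(38*m^2 - 180*m + 112) - 35*m^3 + 166*m^2 - 88*m - 64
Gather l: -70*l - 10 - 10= -70*l - 20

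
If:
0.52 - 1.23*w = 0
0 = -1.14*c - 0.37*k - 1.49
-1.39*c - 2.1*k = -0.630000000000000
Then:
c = -1.79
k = 1.48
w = 0.42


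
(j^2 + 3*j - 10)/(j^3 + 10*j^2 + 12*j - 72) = (j + 5)/(j^2 + 12*j + 36)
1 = 1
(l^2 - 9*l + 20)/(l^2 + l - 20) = (l - 5)/(l + 5)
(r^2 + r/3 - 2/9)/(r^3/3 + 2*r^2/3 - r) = (3*r^2 + r - 2/3)/(r*(r^2 + 2*r - 3))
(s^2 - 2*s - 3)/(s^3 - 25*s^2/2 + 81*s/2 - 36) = 2*(s + 1)/(2*s^2 - 19*s + 24)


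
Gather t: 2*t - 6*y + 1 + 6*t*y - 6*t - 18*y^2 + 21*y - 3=t*(6*y - 4) - 18*y^2 + 15*y - 2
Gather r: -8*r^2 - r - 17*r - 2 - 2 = -8*r^2 - 18*r - 4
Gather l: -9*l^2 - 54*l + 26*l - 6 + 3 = -9*l^2 - 28*l - 3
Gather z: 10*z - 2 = 10*z - 2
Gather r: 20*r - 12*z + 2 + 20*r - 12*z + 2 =40*r - 24*z + 4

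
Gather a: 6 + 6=12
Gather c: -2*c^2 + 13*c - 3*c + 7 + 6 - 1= -2*c^2 + 10*c + 12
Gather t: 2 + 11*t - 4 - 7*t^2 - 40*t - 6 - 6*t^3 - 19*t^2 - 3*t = -6*t^3 - 26*t^2 - 32*t - 8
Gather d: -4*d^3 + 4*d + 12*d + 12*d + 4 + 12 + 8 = -4*d^3 + 28*d + 24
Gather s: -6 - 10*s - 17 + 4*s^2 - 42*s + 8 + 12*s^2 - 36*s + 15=16*s^2 - 88*s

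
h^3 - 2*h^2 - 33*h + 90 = (h - 5)*(h - 3)*(h + 6)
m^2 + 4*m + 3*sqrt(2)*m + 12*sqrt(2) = (m + 4)*(m + 3*sqrt(2))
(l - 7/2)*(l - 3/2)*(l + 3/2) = l^3 - 7*l^2/2 - 9*l/4 + 63/8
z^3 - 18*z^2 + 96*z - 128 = (z - 8)^2*(z - 2)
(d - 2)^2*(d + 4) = d^3 - 12*d + 16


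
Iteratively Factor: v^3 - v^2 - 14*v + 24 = (v + 4)*(v^2 - 5*v + 6) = (v - 3)*(v + 4)*(v - 2)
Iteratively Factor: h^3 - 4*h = (h - 2)*(h^2 + 2*h) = (h - 2)*(h + 2)*(h)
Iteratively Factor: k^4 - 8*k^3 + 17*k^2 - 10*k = (k - 2)*(k^3 - 6*k^2 + 5*k) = k*(k - 2)*(k^2 - 6*k + 5) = k*(k - 5)*(k - 2)*(k - 1)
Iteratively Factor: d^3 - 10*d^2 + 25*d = (d - 5)*(d^2 - 5*d) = (d - 5)^2*(d)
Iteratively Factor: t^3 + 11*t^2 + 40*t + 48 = (t + 3)*(t^2 + 8*t + 16) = (t + 3)*(t + 4)*(t + 4)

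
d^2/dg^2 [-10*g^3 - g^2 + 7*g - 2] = -60*g - 2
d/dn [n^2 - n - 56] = 2*n - 1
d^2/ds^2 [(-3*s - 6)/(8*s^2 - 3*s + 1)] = 6*(-(s + 2)*(16*s - 3)^2 + (24*s + 13)*(8*s^2 - 3*s + 1))/(8*s^2 - 3*s + 1)^3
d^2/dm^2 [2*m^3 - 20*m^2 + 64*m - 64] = 12*m - 40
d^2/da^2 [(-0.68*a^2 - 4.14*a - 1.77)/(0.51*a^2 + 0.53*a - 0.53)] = (-1.78602*a^3 - 3.865086*a^2 - 9.584838*a - 4.659124)/(0.132651*a^6 + 0.413559*a^5 + 0.0162180000000001*a^4 - 0.710677*a^3 - 0.016854*a^2 + 0.446631*a - 0.148877)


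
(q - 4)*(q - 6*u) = q^2 - 6*q*u - 4*q + 24*u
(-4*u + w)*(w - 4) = -4*u*w + 16*u + w^2 - 4*w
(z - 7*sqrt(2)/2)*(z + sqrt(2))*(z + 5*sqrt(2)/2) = z^3 - 39*z/2 - 35*sqrt(2)/2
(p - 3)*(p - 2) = p^2 - 5*p + 6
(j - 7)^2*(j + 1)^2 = j^4 - 12*j^3 + 22*j^2 + 84*j + 49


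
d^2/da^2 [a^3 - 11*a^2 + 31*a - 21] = 6*a - 22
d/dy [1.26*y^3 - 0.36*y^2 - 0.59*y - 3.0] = 3.78*y^2 - 0.72*y - 0.59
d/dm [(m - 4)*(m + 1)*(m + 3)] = 3*m^2 - 13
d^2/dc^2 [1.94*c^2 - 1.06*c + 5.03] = 3.88000000000000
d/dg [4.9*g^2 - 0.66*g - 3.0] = 9.8*g - 0.66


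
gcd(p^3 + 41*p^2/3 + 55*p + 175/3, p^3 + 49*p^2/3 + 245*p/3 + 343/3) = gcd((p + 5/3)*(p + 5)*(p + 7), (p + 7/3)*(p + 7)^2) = p + 7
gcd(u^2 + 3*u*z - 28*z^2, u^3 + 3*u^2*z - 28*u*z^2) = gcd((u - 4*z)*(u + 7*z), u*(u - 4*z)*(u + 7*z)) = -u^2 - 3*u*z + 28*z^2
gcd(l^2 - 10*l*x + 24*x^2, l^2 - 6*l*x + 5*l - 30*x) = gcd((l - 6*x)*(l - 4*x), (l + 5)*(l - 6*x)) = -l + 6*x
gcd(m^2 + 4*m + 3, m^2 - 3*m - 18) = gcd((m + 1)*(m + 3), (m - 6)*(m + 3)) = m + 3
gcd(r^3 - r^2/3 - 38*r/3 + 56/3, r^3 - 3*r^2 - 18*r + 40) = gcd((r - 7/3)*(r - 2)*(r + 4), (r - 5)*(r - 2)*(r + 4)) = r^2 + 2*r - 8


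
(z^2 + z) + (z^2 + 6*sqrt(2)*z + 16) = 2*z^2 + z + 6*sqrt(2)*z + 16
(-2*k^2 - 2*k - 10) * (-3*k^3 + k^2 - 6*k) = 6*k^5 + 4*k^4 + 40*k^3 + 2*k^2 + 60*k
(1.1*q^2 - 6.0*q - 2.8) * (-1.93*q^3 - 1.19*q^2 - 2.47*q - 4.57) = -2.123*q^5 + 10.271*q^4 + 9.827*q^3 + 13.125*q^2 + 34.336*q + 12.796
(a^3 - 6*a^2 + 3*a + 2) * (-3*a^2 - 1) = -3*a^5 + 18*a^4 - 10*a^3 - 3*a - 2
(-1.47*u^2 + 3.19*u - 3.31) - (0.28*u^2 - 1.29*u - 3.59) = -1.75*u^2 + 4.48*u + 0.28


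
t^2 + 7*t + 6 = (t + 1)*(t + 6)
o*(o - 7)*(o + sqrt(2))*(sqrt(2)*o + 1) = sqrt(2)*o^4 - 7*sqrt(2)*o^3 + 3*o^3 - 21*o^2 + sqrt(2)*o^2 - 7*sqrt(2)*o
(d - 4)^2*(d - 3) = d^3 - 11*d^2 + 40*d - 48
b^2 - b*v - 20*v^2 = (b - 5*v)*(b + 4*v)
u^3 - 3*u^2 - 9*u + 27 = (u - 3)^2*(u + 3)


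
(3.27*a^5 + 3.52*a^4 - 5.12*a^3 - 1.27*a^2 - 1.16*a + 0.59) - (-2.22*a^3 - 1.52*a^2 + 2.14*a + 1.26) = 3.27*a^5 + 3.52*a^4 - 2.9*a^3 + 0.25*a^2 - 3.3*a - 0.67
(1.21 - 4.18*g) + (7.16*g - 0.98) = 2.98*g + 0.23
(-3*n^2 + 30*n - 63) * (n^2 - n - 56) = -3*n^4 + 33*n^3 + 75*n^2 - 1617*n + 3528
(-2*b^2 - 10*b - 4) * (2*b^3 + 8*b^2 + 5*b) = -4*b^5 - 36*b^4 - 98*b^3 - 82*b^2 - 20*b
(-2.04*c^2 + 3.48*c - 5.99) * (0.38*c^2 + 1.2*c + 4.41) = -0.7752*c^4 - 1.1256*c^3 - 7.0966*c^2 + 8.1588*c - 26.4159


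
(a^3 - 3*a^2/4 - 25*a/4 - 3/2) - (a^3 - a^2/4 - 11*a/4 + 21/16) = -a^2/2 - 7*a/2 - 45/16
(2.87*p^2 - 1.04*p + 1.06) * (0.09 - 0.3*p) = -0.861*p^3 + 0.5703*p^2 - 0.4116*p + 0.0954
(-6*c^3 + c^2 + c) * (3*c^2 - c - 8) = -18*c^5 + 9*c^4 + 50*c^3 - 9*c^2 - 8*c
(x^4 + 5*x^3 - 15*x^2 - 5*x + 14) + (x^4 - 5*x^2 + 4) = 2*x^4 + 5*x^3 - 20*x^2 - 5*x + 18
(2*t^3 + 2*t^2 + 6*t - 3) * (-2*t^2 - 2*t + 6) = -4*t^5 - 8*t^4 - 4*t^3 + 6*t^2 + 42*t - 18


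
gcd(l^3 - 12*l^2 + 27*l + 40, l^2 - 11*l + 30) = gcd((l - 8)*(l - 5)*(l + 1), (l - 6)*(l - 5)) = l - 5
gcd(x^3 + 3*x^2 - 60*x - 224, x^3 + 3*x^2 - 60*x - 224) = x^3 + 3*x^2 - 60*x - 224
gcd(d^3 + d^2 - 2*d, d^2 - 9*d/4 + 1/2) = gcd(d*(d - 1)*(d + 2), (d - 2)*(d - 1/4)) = 1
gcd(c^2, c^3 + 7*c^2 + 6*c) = c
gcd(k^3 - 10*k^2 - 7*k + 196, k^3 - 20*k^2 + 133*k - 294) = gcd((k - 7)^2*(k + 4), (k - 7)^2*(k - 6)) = k^2 - 14*k + 49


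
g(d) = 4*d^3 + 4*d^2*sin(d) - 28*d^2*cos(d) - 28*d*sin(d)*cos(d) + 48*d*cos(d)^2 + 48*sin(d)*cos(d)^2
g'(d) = 28*d^2*sin(d) + 4*d^2*cos(d) + 12*d^2 + 28*d*sin(d)^2 - 96*d*sin(d)*cos(d) + 8*d*sin(d) - 28*d*cos(d)^2 - 56*d*cos(d) - 96*sin(d)^2*cos(d) - 28*sin(d)*cos(d) + 48*cos(d)^3 + 48*cos(d)^2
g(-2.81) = -0.32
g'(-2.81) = -0.18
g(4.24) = 455.09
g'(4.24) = -254.06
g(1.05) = 3.19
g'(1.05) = -38.66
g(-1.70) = -16.75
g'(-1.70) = -61.72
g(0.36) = 23.60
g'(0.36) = 27.50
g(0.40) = 24.51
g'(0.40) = 18.07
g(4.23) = 457.63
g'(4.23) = -252.85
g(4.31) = 437.04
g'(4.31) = -261.19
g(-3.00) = 0.36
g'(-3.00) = -6.79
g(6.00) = 154.13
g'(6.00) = 52.41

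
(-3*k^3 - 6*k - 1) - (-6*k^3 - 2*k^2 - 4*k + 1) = 3*k^3 + 2*k^2 - 2*k - 2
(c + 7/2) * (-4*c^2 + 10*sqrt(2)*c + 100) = -4*c^3 - 14*c^2 + 10*sqrt(2)*c^2 + 35*sqrt(2)*c + 100*c + 350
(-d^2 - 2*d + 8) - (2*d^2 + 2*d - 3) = -3*d^2 - 4*d + 11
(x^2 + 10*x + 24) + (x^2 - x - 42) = 2*x^2 + 9*x - 18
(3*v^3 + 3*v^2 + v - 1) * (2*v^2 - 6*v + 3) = 6*v^5 - 12*v^4 - 7*v^3 + v^2 + 9*v - 3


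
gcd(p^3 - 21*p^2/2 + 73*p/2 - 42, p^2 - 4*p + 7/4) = p - 7/2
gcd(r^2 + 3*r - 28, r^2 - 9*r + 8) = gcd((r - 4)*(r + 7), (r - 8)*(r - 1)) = 1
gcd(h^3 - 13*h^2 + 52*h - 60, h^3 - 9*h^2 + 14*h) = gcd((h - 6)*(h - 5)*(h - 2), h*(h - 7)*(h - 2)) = h - 2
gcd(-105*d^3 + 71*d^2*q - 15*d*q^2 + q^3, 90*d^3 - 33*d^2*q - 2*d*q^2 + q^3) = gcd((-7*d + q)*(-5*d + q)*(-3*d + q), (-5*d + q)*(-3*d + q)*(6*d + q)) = 15*d^2 - 8*d*q + q^2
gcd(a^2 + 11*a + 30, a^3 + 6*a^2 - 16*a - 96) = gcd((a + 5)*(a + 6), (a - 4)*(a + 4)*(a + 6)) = a + 6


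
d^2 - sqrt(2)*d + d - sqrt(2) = (d + 1)*(d - sqrt(2))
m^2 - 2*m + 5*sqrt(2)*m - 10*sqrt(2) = (m - 2)*(m + 5*sqrt(2))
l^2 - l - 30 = (l - 6)*(l + 5)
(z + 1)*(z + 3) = z^2 + 4*z + 3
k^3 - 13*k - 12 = (k - 4)*(k + 1)*(k + 3)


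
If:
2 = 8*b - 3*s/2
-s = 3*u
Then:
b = 1/4 - 9*u/16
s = -3*u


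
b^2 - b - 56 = (b - 8)*(b + 7)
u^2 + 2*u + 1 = (u + 1)^2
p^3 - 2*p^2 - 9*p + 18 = (p - 3)*(p - 2)*(p + 3)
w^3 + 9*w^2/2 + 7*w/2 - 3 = (w - 1/2)*(w + 2)*(w + 3)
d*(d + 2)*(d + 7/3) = d^3 + 13*d^2/3 + 14*d/3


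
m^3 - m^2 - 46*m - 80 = (m - 8)*(m + 2)*(m + 5)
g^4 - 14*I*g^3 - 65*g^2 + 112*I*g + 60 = (g - 6*I)*(g - 5*I)*(g - 2*I)*(g - I)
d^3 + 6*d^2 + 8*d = d*(d + 2)*(d + 4)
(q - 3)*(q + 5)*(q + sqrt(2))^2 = q^4 + 2*q^3 + 2*sqrt(2)*q^3 - 13*q^2 + 4*sqrt(2)*q^2 - 30*sqrt(2)*q + 4*q - 30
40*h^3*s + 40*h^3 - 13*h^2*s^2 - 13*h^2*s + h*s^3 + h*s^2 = (-8*h + s)*(-5*h + s)*(h*s + h)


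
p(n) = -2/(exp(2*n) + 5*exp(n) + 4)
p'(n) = -2*(-2*exp(2*n) - 5*exp(n))/(exp(2*n) + 5*exp(n) + 4)^2 = (4*exp(n) + 10)*exp(n)/(exp(2*n) + 5*exp(n) + 4)^2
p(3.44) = -0.00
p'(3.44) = 0.00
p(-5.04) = -0.50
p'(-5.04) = 0.00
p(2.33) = -0.01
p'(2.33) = 0.02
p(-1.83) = -0.41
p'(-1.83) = 0.07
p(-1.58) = -0.39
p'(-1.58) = 0.09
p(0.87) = -0.09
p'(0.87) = 0.10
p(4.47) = -0.00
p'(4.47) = 0.00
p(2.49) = -0.01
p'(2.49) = 0.02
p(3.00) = 0.00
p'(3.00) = 0.01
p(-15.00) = -0.50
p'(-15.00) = 0.00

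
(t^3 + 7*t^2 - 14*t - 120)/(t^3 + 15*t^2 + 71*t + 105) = (t^2 + 2*t - 24)/(t^2 + 10*t + 21)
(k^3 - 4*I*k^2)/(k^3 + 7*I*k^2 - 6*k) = k*(k - 4*I)/(k^2 + 7*I*k - 6)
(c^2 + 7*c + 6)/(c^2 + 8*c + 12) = (c + 1)/(c + 2)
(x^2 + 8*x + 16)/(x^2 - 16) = (x + 4)/(x - 4)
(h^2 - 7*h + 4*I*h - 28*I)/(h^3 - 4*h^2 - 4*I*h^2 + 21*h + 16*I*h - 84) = (h^2 + h*(-7 + 4*I) - 28*I)/(h^3 - 4*h^2*(1 + I) + h*(21 + 16*I) - 84)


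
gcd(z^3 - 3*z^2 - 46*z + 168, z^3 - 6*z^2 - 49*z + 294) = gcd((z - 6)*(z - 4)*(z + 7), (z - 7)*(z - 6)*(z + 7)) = z^2 + z - 42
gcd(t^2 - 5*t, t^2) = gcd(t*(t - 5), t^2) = t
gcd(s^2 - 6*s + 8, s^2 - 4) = s - 2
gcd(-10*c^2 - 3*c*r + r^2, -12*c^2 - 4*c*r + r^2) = 2*c + r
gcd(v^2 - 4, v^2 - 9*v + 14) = v - 2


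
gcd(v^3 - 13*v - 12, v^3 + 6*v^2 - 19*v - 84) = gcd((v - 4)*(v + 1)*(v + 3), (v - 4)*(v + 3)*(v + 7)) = v^2 - v - 12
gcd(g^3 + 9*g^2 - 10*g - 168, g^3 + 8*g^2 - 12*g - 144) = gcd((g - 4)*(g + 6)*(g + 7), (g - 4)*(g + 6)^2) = g^2 + 2*g - 24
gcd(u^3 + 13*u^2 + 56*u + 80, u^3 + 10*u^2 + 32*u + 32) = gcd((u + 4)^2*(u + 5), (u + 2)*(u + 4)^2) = u^2 + 8*u + 16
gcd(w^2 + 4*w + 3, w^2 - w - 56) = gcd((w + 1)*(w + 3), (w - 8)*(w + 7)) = 1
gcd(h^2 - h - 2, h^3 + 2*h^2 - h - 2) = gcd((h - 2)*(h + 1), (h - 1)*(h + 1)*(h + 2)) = h + 1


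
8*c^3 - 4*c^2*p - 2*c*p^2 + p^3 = (-2*c + p)^2*(2*c + p)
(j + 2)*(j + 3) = j^2 + 5*j + 6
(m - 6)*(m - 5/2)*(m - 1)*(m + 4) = m^4 - 11*m^3/2 - 29*m^2/2 + 79*m - 60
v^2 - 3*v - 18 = (v - 6)*(v + 3)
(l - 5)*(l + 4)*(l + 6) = l^3 + 5*l^2 - 26*l - 120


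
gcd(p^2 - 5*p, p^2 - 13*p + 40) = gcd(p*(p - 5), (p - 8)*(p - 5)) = p - 5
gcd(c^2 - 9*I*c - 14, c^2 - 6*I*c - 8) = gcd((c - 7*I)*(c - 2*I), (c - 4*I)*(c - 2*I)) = c - 2*I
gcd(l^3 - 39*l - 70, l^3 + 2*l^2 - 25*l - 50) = l^2 + 7*l + 10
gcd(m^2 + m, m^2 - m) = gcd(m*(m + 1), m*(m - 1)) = m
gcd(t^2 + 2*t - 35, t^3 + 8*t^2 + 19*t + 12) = 1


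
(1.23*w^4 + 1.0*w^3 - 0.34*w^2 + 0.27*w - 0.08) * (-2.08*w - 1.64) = -2.5584*w^5 - 4.0972*w^4 - 0.9328*w^3 - 0.00400000000000011*w^2 - 0.2764*w + 0.1312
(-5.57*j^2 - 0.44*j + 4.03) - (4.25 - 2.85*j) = -5.57*j^2 + 2.41*j - 0.22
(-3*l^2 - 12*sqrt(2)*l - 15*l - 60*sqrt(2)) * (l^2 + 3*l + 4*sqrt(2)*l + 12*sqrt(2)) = -3*l^4 - 24*sqrt(2)*l^3 - 24*l^3 - 192*sqrt(2)*l^2 - 141*l^2 - 768*l - 360*sqrt(2)*l - 1440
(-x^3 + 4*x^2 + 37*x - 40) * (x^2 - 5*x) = -x^5 + 9*x^4 + 17*x^3 - 225*x^2 + 200*x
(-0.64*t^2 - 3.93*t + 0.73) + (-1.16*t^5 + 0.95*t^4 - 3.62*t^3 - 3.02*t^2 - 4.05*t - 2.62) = -1.16*t^5 + 0.95*t^4 - 3.62*t^3 - 3.66*t^2 - 7.98*t - 1.89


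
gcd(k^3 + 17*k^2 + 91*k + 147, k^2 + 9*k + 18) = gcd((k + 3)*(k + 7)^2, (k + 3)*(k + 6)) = k + 3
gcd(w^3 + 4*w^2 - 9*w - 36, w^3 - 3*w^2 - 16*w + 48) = w^2 + w - 12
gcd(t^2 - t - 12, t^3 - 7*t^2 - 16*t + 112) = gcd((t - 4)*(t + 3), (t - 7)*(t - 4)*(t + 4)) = t - 4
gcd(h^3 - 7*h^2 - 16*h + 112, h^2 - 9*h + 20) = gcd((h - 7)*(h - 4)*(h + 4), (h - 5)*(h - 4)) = h - 4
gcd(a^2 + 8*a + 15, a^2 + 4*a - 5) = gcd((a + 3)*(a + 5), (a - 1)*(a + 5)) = a + 5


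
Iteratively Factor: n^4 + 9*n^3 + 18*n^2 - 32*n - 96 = (n - 2)*(n^3 + 11*n^2 + 40*n + 48) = (n - 2)*(n + 4)*(n^2 + 7*n + 12) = (n - 2)*(n + 4)^2*(n + 3)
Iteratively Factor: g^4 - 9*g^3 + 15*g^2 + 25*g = (g - 5)*(g^3 - 4*g^2 - 5*g) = (g - 5)*(g + 1)*(g^2 - 5*g) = (g - 5)^2*(g + 1)*(g)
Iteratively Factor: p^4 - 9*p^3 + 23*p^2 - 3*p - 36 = (p - 3)*(p^3 - 6*p^2 + 5*p + 12) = (p - 4)*(p - 3)*(p^2 - 2*p - 3) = (p - 4)*(p - 3)^2*(p + 1)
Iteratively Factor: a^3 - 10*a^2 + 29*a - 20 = (a - 1)*(a^2 - 9*a + 20) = (a - 4)*(a - 1)*(a - 5)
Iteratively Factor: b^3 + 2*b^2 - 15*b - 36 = (b + 3)*(b^2 - b - 12) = (b - 4)*(b + 3)*(b + 3)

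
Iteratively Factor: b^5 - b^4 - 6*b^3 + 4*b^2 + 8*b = (b + 1)*(b^4 - 2*b^3 - 4*b^2 + 8*b) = b*(b + 1)*(b^3 - 2*b^2 - 4*b + 8) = b*(b - 2)*(b + 1)*(b^2 - 4) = b*(b - 2)*(b + 1)*(b + 2)*(b - 2)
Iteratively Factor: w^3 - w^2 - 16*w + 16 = (w - 4)*(w^2 + 3*w - 4) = (w - 4)*(w + 4)*(w - 1)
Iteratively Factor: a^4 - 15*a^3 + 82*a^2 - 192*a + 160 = (a - 4)*(a^3 - 11*a^2 + 38*a - 40) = (a - 4)*(a - 2)*(a^2 - 9*a + 20) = (a - 5)*(a - 4)*(a - 2)*(a - 4)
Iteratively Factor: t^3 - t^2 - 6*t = (t)*(t^2 - t - 6) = t*(t + 2)*(t - 3)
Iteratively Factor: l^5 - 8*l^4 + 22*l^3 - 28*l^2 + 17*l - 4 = (l - 1)*(l^4 - 7*l^3 + 15*l^2 - 13*l + 4) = (l - 4)*(l - 1)*(l^3 - 3*l^2 + 3*l - 1) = (l - 4)*(l - 1)^2*(l^2 - 2*l + 1) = (l - 4)*(l - 1)^3*(l - 1)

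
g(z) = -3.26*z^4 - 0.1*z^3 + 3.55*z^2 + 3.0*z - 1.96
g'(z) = -13.04*z^3 - 0.3*z^2 + 7.1*z + 3.0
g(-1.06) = -5.15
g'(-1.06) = 10.67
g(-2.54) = -120.73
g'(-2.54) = 196.72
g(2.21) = -56.84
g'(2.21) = -123.53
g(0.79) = 1.31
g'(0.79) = 1.99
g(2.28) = -65.95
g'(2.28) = -136.93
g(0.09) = -1.66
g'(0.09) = 3.63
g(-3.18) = -305.75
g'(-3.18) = 396.72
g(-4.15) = -913.09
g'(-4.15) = 900.38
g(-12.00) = -66953.32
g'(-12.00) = 22407.72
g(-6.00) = -4095.52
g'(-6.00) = 2766.24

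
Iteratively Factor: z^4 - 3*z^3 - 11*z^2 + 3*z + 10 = (z + 2)*(z^3 - 5*z^2 - z + 5) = (z - 5)*(z + 2)*(z^2 - 1) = (z - 5)*(z + 1)*(z + 2)*(z - 1)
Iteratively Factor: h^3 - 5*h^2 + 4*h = (h)*(h^2 - 5*h + 4) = h*(h - 1)*(h - 4)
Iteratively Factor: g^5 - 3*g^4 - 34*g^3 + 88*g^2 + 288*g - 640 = (g - 2)*(g^4 - g^3 - 36*g^2 + 16*g + 320) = (g - 4)*(g - 2)*(g^3 + 3*g^2 - 24*g - 80) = (g - 4)*(g - 2)*(g + 4)*(g^2 - g - 20) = (g - 4)*(g - 2)*(g + 4)^2*(g - 5)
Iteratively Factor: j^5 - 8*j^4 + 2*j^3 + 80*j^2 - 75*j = (j + 3)*(j^4 - 11*j^3 + 35*j^2 - 25*j) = j*(j + 3)*(j^3 - 11*j^2 + 35*j - 25) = j*(j - 1)*(j + 3)*(j^2 - 10*j + 25) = j*(j - 5)*(j - 1)*(j + 3)*(j - 5)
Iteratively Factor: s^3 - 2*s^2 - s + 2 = (s + 1)*(s^2 - 3*s + 2) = (s - 2)*(s + 1)*(s - 1)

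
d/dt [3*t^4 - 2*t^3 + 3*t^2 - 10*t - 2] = 12*t^3 - 6*t^2 + 6*t - 10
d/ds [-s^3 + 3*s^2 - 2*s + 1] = -3*s^2 + 6*s - 2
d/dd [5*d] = 5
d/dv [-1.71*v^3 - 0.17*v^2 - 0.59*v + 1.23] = -5.13*v^2 - 0.34*v - 0.59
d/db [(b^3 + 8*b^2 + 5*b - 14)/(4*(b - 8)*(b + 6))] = (b^4 - 4*b^3 - 165*b^2 - 740*b - 268)/(4*(b^4 - 4*b^3 - 92*b^2 + 192*b + 2304))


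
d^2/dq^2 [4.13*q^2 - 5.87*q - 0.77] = 8.26000000000000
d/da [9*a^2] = 18*a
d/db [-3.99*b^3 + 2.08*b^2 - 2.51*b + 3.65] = -11.97*b^2 + 4.16*b - 2.51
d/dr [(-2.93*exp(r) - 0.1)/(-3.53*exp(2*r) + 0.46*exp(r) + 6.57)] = (-(2.93*exp(r) + 0.1)*(7.06*exp(r) - 0.46) + 10.3429*exp(2*r) - 1.3478*exp(r) - 19.2501)*exp(r)/(-3.53*exp(2*r) + 0.46*exp(r) + 6.57)^2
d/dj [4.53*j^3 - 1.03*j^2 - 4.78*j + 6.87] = 13.59*j^2 - 2.06*j - 4.78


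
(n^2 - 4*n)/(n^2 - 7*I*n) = (n - 4)/(n - 7*I)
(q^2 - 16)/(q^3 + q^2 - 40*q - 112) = (q - 4)/(q^2 - 3*q - 28)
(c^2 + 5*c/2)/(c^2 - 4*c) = (c + 5/2)/(c - 4)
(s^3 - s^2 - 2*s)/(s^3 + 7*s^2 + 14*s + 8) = s*(s - 2)/(s^2 + 6*s + 8)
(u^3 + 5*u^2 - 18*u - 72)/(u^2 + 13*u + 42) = (u^2 - u - 12)/(u + 7)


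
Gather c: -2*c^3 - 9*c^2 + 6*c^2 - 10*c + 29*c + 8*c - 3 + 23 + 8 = -2*c^3 - 3*c^2 + 27*c + 28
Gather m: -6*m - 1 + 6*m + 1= 0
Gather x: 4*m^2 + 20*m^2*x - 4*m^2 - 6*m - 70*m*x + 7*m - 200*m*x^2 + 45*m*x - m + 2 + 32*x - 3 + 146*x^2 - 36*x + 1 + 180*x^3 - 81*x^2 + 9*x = 180*x^3 + x^2*(65 - 200*m) + x*(20*m^2 - 25*m + 5)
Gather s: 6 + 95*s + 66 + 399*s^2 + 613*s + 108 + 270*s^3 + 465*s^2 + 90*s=270*s^3 + 864*s^2 + 798*s + 180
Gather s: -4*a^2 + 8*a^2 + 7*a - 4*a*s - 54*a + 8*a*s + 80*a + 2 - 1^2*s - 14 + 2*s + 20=4*a^2 + 33*a + s*(4*a + 1) + 8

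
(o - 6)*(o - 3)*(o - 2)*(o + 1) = o^4 - 10*o^3 + 25*o^2 - 36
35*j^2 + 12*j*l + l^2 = (5*j + l)*(7*j + l)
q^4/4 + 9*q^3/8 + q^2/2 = q^2*(q/4 + 1)*(q + 1/2)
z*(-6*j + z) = -6*j*z + z^2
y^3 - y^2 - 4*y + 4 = (y - 2)*(y - 1)*(y + 2)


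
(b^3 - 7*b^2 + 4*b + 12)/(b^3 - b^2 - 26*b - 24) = (b - 2)/(b + 4)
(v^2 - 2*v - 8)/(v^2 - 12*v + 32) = (v + 2)/(v - 8)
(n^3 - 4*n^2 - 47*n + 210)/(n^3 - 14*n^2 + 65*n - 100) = (n^2 + n - 42)/(n^2 - 9*n + 20)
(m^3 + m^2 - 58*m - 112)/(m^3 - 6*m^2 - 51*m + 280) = (m + 2)/(m - 5)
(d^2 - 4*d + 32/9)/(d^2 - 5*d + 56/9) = (3*d - 4)/(3*d - 7)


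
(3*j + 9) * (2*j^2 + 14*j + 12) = 6*j^3 + 60*j^2 + 162*j + 108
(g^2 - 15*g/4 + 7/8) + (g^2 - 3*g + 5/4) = 2*g^2 - 27*g/4 + 17/8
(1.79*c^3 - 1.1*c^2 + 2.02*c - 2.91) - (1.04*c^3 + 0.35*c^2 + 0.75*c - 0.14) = 0.75*c^3 - 1.45*c^2 + 1.27*c - 2.77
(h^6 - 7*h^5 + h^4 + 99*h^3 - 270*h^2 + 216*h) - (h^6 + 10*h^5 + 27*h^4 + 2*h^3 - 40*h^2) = -17*h^5 - 26*h^4 + 97*h^3 - 230*h^2 + 216*h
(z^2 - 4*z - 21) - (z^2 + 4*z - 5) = -8*z - 16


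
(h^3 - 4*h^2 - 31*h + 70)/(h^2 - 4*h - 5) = (-h^3 + 4*h^2 + 31*h - 70)/(-h^2 + 4*h + 5)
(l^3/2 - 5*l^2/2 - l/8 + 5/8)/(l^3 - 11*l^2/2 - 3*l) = (2*l^2 - 11*l + 5)/(4*l*(l - 6))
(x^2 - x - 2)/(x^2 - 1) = (x - 2)/(x - 1)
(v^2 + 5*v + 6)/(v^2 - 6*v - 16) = (v + 3)/(v - 8)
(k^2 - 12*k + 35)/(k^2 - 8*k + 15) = (k - 7)/(k - 3)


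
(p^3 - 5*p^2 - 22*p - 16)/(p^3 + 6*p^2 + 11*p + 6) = (p - 8)/(p + 3)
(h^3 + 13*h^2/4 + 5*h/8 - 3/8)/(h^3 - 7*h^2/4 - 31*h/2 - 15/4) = (8*h^2 + 2*h - 1)/(2*(4*h^2 - 19*h - 5))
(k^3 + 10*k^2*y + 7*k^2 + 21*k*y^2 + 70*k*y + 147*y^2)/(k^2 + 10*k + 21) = (k^2 + 10*k*y + 21*y^2)/(k + 3)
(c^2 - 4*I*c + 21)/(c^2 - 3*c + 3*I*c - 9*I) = (c - 7*I)/(c - 3)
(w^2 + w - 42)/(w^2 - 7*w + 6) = (w + 7)/(w - 1)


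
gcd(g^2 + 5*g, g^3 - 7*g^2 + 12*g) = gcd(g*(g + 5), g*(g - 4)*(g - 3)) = g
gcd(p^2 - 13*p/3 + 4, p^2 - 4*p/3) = p - 4/3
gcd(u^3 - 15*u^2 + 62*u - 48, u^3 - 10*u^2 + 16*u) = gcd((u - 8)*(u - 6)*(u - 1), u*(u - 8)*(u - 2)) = u - 8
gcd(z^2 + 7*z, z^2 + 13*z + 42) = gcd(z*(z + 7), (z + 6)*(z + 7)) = z + 7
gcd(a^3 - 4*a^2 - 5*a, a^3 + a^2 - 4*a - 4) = a + 1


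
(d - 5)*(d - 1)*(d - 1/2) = d^3 - 13*d^2/2 + 8*d - 5/2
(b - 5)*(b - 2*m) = b^2 - 2*b*m - 5*b + 10*m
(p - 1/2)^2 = p^2 - p + 1/4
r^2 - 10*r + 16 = (r - 8)*(r - 2)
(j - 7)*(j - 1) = j^2 - 8*j + 7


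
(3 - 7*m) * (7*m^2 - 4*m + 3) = -49*m^3 + 49*m^2 - 33*m + 9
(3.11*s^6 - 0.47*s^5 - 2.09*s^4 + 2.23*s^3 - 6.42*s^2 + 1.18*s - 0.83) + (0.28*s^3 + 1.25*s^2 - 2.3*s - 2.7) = 3.11*s^6 - 0.47*s^5 - 2.09*s^4 + 2.51*s^3 - 5.17*s^2 - 1.12*s - 3.53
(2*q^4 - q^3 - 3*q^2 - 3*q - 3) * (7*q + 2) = 14*q^5 - 3*q^4 - 23*q^3 - 27*q^2 - 27*q - 6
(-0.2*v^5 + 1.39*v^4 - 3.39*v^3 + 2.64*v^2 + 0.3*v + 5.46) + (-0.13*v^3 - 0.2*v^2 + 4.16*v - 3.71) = -0.2*v^5 + 1.39*v^4 - 3.52*v^3 + 2.44*v^2 + 4.46*v + 1.75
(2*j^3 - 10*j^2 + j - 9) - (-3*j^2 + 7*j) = 2*j^3 - 7*j^2 - 6*j - 9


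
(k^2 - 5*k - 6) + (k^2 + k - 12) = 2*k^2 - 4*k - 18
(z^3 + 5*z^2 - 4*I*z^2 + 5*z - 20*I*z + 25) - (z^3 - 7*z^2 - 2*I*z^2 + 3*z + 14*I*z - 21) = 12*z^2 - 2*I*z^2 + 2*z - 34*I*z + 46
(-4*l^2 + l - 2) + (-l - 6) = -4*l^2 - 8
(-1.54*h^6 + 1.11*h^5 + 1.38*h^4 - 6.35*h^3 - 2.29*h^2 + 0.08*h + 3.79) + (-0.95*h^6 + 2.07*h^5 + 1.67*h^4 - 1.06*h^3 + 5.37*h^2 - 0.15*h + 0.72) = -2.49*h^6 + 3.18*h^5 + 3.05*h^4 - 7.41*h^3 + 3.08*h^2 - 0.07*h + 4.51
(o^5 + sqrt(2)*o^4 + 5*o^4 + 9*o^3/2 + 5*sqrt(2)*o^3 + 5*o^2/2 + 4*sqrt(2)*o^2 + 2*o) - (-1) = o^5 + sqrt(2)*o^4 + 5*o^4 + 9*o^3/2 + 5*sqrt(2)*o^3 + 5*o^2/2 + 4*sqrt(2)*o^2 + 2*o + 1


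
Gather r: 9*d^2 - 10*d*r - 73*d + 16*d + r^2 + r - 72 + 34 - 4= 9*d^2 - 57*d + r^2 + r*(1 - 10*d) - 42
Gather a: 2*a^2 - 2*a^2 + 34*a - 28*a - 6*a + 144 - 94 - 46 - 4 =0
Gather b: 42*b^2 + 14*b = 42*b^2 + 14*b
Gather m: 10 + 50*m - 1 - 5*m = 45*m + 9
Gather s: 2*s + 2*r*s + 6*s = s*(2*r + 8)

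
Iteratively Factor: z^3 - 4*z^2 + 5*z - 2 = (z - 1)*(z^2 - 3*z + 2) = (z - 1)^2*(z - 2)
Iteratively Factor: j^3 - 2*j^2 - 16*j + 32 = (j + 4)*(j^2 - 6*j + 8) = (j - 4)*(j + 4)*(j - 2)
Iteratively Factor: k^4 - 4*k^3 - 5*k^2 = (k + 1)*(k^3 - 5*k^2) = k*(k + 1)*(k^2 - 5*k) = k^2*(k + 1)*(k - 5)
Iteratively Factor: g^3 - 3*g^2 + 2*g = (g - 2)*(g^2 - g) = g*(g - 2)*(g - 1)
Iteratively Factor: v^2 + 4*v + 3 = (v + 3)*(v + 1)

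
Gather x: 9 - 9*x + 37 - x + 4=50 - 10*x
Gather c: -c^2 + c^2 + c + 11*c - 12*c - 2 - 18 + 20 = 0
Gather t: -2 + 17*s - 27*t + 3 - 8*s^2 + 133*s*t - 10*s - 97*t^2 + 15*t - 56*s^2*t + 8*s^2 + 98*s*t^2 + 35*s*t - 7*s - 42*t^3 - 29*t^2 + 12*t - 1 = -42*t^3 + t^2*(98*s - 126) + t*(-56*s^2 + 168*s)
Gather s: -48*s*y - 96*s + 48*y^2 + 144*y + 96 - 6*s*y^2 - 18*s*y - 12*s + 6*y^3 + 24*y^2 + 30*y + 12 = s*(-6*y^2 - 66*y - 108) + 6*y^3 + 72*y^2 + 174*y + 108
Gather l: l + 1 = l + 1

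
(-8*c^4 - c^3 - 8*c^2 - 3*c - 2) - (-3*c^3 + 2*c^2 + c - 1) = -8*c^4 + 2*c^3 - 10*c^2 - 4*c - 1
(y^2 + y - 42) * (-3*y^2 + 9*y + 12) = -3*y^4 + 6*y^3 + 147*y^2 - 366*y - 504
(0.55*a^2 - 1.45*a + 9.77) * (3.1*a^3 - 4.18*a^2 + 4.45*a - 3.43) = 1.705*a^5 - 6.794*a^4 + 38.7955*a^3 - 49.1776*a^2 + 48.45*a - 33.5111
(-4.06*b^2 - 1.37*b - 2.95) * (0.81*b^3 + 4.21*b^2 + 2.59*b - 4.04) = -3.2886*b^5 - 18.2023*b^4 - 18.6726*b^3 + 0.4346*b^2 - 2.1057*b + 11.918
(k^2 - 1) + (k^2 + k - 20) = 2*k^2 + k - 21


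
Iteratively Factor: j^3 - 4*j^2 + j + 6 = (j - 2)*(j^2 - 2*j - 3) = (j - 3)*(j - 2)*(j + 1)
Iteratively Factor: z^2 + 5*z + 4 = (z + 1)*(z + 4)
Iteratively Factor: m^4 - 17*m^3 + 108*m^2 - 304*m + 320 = (m - 5)*(m^3 - 12*m^2 + 48*m - 64) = (m - 5)*(m - 4)*(m^2 - 8*m + 16) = (m - 5)*(m - 4)^2*(m - 4)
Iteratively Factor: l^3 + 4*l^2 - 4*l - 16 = (l + 2)*(l^2 + 2*l - 8) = (l - 2)*(l + 2)*(l + 4)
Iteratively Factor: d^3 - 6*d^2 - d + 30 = (d - 5)*(d^2 - d - 6) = (d - 5)*(d - 3)*(d + 2)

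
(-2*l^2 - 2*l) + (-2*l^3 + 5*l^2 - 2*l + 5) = -2*l^3 + 3*l^2 - 4*l + 5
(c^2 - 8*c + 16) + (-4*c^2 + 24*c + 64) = -3*c^2 + 16*c + 80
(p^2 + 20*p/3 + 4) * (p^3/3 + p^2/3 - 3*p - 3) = p^5/3 + 23*p^4/9 + 5*p^3/9 - 65*p^2/3 - 32*p - 12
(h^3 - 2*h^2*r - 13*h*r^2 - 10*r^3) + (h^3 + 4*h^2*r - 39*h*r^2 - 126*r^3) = 2*h^3 + 2*h^2*r - 52*h*r^2 - 136*r^3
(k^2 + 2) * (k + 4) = k^3 + 4*k^2 + 2*k + 8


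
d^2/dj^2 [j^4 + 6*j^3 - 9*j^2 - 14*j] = 12*j^2 + 36*j - 18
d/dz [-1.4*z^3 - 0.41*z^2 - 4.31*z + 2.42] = -4.2*z^2 - 0.82*z - 4.31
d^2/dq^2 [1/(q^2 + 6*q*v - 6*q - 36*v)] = 2*(-q^2 - 6*q*v + 6*q + 36*v + 4*(q + 3*v - 3)^2)/(q^2 + 6*q*v - 6*q - 36*v)^3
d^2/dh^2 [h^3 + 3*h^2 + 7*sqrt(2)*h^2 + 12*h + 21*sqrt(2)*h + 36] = 6*h + 6 + 14*sqrt(2)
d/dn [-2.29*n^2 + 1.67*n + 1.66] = 1.67 - 4.58*n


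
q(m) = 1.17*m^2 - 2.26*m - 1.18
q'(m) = 2.34*m - 2.26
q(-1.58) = 5.31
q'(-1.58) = -5.96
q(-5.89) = 52.72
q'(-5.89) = -16.04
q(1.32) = -2.12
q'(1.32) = 0.83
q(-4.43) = 31.79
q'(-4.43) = -12.63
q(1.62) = -1.77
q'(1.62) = 1.53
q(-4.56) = 33.45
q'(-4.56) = -12.93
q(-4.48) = 32.43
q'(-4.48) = -12.74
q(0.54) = -2.06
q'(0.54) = -1.00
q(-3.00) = 16.13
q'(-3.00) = -9.28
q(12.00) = 140.18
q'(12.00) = 25.82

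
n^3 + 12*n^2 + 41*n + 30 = (n + 1)*(n + 5)*(n + 6)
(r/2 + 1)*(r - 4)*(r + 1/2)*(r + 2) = r^4/2 + r^3/4 - 6*r^2 - 11*r - 4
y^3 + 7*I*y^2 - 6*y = y*(y + I)*(y + 6*I)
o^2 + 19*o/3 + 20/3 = (o + 4/3)*(o + 5)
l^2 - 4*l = l*(l - 4)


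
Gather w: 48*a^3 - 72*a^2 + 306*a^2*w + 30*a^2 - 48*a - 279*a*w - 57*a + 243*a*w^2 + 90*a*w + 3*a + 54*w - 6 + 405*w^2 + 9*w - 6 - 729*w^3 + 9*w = 48*a^3 - 42*a^2 - 102*a - 729*w^3 + w^2*(243*a + 405) + w*(306*a^2 - 189*a + 72) - 12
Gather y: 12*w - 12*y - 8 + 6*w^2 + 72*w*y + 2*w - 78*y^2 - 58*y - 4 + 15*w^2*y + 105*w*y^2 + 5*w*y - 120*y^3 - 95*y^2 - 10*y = 6*w^2 + 14*w - 120*y^3 + y^2*(105*w - 173) + y*(15*w^2 + 77*w - 80) - 12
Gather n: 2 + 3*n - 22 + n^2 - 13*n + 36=n^2 - 10*n + 16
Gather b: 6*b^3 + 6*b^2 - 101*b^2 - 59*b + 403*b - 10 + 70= 6*b^3 - 95*b^2 + 344*b + 60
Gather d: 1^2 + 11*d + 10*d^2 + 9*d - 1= 10*d^2 + 20*d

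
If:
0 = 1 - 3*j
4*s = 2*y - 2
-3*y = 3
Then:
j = 1/3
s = -1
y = -1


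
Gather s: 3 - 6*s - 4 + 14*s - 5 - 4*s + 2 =4*s - 4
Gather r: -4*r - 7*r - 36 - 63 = -11*r - 99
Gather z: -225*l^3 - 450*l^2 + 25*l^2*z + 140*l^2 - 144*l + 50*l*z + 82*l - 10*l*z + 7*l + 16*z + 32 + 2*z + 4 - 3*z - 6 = -225*l^3 - 310*l^2 - 55*l + z*(25*l^2 + 40*l + 15) + 30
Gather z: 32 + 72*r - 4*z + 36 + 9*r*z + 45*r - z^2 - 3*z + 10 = 117*r - z^2 + z*(9*r - 7) + 78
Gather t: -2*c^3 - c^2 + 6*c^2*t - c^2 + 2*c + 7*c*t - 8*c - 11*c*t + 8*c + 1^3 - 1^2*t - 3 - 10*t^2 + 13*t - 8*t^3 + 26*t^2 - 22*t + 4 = -2*c^3 - 2*c^2 + 2*c - 8*t^3 + 16*t^2 + t*(6*c^2 - 4*c - 10) + 2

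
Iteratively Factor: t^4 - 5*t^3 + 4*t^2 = (t)*(t^3 - 5*t^2 + 4*t) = t*(t - 1)*(t^2 - 4*t) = t^2*(t - 1)*(t - 4)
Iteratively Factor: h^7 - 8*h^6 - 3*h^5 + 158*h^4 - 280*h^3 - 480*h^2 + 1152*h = (h + 2)*(h^6 - 10*h^5 + 17*h^4 + 124*h^3 - 528*h^2 + 576*h) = (h - 3)*(h + 2)*(h^5 - 7*h^4 - 4*h^3 + 112*h^2 - 192*h) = h*(h - 3)*(h + 2)*(h^4 - 7*h^3 - 4*h^2 + 112*h - 192) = h*(h - 3)*(h + 2)*(h + 4)*(h^3 - 11*h^2 + 40*h - 48) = h*(h - 4)*(h - 3)*(h + 2)*(h + 4)*(h^2 - 7*h + 12) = h*(h - 4)^2*(h - 3)*(h + 2)*(h + 4)*(h - 3)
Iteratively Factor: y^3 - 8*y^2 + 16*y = (y - 4)*(y^2 - 4*y) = (y - 4)^2*(y)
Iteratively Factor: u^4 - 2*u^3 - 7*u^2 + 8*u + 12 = (u - 3)*(u^3 + u^2 - 4*u - 4) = (u - 3)*(u + 2)*(u^2 - u - 2) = (u - 3)*(u - 2)*(u + 2)*(u + 1)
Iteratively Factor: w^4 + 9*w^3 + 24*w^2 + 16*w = (w + 4)*(w^3 + 5*w^2 + 4*w) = (w + 4)^2*(w^2 + w) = w*(w + 4)^2*(w + 1)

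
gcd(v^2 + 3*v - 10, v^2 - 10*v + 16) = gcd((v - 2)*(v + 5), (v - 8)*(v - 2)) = v - 2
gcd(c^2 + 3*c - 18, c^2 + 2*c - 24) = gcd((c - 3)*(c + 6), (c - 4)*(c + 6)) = c + 6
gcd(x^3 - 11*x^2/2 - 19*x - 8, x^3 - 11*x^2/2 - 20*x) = x - 8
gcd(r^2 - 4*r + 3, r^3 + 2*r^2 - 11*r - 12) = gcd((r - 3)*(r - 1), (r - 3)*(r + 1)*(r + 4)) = r - 3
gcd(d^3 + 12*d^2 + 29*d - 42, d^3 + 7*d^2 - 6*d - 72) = d + 6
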